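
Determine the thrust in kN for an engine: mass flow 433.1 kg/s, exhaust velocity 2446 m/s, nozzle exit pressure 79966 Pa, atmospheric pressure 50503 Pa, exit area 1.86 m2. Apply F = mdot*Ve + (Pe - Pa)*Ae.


F = 433.1 * 2446 + (79966 - 50503) * 1.86 = 1.1142e+06 N = 1114.2 kN

1114.2 kN


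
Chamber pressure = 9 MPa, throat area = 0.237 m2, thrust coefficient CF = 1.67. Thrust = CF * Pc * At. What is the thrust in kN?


F = 1.67 * 9e6 * 0.237 = 3.5621e+06 N = 3562.1 kN

3562.1 kN


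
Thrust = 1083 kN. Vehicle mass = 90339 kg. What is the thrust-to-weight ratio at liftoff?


TWR = 1083000 / (90339 * 9.81) = 1.22

1.22


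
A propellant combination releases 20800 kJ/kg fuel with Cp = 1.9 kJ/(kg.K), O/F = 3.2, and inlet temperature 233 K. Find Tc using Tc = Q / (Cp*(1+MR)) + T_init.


Tc = 20800 / (1.9 * (1 + 3.2)) + 233 = 2840 K

2840 K


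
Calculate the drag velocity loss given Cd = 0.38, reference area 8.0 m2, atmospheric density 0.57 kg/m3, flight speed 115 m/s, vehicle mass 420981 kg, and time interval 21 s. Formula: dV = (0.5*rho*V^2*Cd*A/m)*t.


D = 0.5 * 0.57 * 115^2 * 0.38 * 8.0 = 11458.14 N
a = 11458.14 / 420981 = 0.0272 m/s2
dV = 0.0272 * 21 = 0.6 m/s

0.6 m/s


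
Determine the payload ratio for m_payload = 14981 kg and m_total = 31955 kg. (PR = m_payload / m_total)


PR = 14981 / 31955 = 0.4688

0.4688


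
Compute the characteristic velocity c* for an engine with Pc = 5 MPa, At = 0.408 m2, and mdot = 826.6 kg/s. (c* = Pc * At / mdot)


c* = 5e6 * 0.408 / 826.6 = 2468 m/s

2468 m/s


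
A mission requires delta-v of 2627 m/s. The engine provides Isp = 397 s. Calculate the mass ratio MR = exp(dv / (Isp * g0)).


Ve = 397 * 9.81 = 3894.57 m/s
MR = exp(2627 / 3894.57) = 1.963

1.963


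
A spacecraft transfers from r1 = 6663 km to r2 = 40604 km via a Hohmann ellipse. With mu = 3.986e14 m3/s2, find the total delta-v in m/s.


V1 = sqrt(mu/r1) = 7734.53 m/s
dV1 = V1*(sqrt(2*r2/(r1+r2)) - 1) = 2403.52 m/s
V2 = sqrt(mu/r2) = 3133.17 m/s
dV2 = V2*(1 - sqrt(2*r1/(r1+r2))) = 1469.55 m/s
Total dV = 3873 m/s

3873 m/s


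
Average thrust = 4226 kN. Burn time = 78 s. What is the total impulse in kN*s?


It = 4226 * 78 = 329628 kN*s

329628 kN*s


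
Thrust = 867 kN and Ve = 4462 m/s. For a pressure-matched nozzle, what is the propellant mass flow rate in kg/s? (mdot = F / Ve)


mdot = F / Ve = 867000 / 4462 = 194.3 kg/s

194.3 kg/s


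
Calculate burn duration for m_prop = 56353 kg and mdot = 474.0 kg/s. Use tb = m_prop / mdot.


tb = 56353 / 474.0 = 118.9 s

118.9 s


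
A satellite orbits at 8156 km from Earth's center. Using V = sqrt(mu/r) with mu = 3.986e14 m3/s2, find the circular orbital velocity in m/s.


V = sqrt(3.986e14 / 8156000) = 6991 m/s

6991 m/s


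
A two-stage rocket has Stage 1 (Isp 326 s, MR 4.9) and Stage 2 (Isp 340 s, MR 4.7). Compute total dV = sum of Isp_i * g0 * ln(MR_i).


dV1 = 326 * 9.81 * ln(4.9) = 5082.5 m/s
dV2 = 340 * 9.81 * ln(4.7) = 5161.7 m/s
Total dV = 5082.5 + 5161.7 = 10244.2 m/s ~ 10244 m/s

10244 m/s


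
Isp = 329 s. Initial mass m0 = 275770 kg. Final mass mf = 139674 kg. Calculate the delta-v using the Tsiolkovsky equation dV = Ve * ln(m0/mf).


Ve = 329 * 9.81 = 3227.49 m/s
dV = 3227.49 * ln(275770/139674) = 2196 m/s

2196 m/s


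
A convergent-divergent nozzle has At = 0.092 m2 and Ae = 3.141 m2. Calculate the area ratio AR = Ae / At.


AR = 3.141 / 0.092 = 34.1

34.1


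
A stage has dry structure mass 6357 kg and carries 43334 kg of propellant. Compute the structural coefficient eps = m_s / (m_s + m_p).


eps = 6357 / (6357 + 43334) = 0.1279

0.1279


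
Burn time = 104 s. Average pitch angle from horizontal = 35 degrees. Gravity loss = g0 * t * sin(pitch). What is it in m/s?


GL = 9.81 * 104 * sin(35 deg) = 585 m/s

585 m/s


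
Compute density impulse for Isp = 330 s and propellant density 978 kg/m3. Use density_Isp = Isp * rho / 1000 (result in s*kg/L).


rho*Isp = 330 * 978 / 1000 = 323 s*kg/L

323 s*kg/L


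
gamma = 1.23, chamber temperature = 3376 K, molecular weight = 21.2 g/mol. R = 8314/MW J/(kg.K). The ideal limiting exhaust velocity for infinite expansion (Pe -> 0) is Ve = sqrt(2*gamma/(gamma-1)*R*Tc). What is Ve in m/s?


R = 8314 / 21.2 = 392.17 J/(kg.K)
Ve = sqrt(2 * 1.23 / (1.23 - 1) * 392.17 * 3376) = 3763 m/s

3763 m/s


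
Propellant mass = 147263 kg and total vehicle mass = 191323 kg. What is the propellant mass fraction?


PMF = 147263 / 191323 = 0.77

0.77


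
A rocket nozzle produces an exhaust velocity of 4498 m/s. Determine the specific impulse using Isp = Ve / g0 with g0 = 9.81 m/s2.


Isp = Ve / g0 = 4498 / 9.81 = 458.5 s

458.5 s


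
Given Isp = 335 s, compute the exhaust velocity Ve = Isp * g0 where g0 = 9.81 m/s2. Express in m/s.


Ve = Isp * g0 = 335 * 9.81 = 3286.4 m/s

3286.4 m/s


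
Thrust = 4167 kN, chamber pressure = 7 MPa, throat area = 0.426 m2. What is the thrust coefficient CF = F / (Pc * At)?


CF = 4167000 / (7e6 * 0.426) = 1.4

1.4


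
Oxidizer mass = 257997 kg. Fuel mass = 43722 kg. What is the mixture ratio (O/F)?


MR = 257997 / 43722 = 5.9

5.9


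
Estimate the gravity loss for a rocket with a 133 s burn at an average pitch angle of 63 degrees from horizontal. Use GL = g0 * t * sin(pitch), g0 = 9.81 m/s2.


GL = 9.81 * 133 * sin(63 deg) = 1163 m/s

1163 m/s


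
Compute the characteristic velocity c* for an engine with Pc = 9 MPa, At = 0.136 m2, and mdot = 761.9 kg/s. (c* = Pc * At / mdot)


c* = 9e6 * 0.136 / 761.9 = 1607 m/s

1607 m/s


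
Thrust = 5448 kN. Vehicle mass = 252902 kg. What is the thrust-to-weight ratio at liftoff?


TWR = 5448000 / (252902 * 9.81) = 2.2

2.2


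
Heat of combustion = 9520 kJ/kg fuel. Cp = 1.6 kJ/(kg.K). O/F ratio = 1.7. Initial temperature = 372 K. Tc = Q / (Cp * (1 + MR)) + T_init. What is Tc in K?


Tc = 9520 / (1.6 * (1 + 1.7)) + 372 = 2576 K

2576 K


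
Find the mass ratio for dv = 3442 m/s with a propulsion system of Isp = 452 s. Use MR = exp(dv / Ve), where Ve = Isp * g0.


Ve = 452 * 9.81 = 4434.12 m/s
MR = exp(3442 / 4434.12) = 2.173

2.173


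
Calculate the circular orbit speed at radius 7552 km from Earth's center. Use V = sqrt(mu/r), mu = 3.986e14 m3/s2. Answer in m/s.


V = sqrt(3.986e14 / 7552000) = 7265 m/s

7265 m/s


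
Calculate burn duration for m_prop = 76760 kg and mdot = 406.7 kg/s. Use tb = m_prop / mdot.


tb = 76760 / 406.7 = 188.7 s

188.7 s


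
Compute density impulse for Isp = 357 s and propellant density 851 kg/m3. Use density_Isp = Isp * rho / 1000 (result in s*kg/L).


rho*Isp = 357 * 851 / 1000 = 304 s*kg/L

304 s*kg/L


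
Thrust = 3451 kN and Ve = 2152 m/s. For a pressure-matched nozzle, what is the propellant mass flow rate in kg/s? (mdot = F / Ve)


mdot = F / Ve = 3451000 / 2152 = 1603.6 kg/s

1603.6 kg/s


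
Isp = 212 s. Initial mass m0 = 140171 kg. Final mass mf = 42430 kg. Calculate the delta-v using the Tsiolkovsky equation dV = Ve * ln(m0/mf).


Ve = 212 * 9.81 = 2079.72 m/s
dV = 2079.72 * ln(140171/42430) = 2485 m/s

2485 m/s


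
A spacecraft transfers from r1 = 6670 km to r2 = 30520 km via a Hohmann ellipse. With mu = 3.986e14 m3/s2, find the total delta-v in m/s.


V1 = sqrt(mu/r1) = 7730.47 m/s
dV1 = V1*(sqrt(2*r2/(r1+r2)) - 1) = 2173.29 m/s
V2 = sqrt(mu/r2) = 3613.9 m/s
dV2 = V2*(1 - sqrt(2*r1/(r1+r2))) = 1449.48 m/s
Total dV = 3623 m/s

3623 m/s


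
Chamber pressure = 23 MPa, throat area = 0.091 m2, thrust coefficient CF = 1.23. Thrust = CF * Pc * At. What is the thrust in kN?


F = 1.23 * 23e6 * 0.091 = 2.5744e+06 N = 2574.4 kN

2574.4 kN


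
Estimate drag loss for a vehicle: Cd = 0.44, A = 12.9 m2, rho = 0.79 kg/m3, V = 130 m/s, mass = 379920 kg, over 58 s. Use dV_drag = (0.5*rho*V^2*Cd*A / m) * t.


D = 0.5 * 0.79 * 130^2 * 0.44 * 12.9 = 37890.14 N
a = 37890.14 / 379920 = 0.0997 m/s2
dV = 0.0997 * 58 = 5.8 m/s

5.8 m/s


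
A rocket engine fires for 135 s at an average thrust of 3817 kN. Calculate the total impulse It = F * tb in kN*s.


It = 3817 * 135 = 515295 kN*s

515295 kN*s


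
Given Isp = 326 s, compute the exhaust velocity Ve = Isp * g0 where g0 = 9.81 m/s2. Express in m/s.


Ve = Isp * g0 = 326 * 9.81 = 3198.1 m/s

3198.1 m/s


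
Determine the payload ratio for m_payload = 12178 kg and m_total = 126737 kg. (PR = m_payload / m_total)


PR = 12178 / 126737 = 0.0961

0.0961


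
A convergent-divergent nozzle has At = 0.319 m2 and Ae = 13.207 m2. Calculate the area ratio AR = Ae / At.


AR = 13.207 / 0.319 = 41.4

41.4


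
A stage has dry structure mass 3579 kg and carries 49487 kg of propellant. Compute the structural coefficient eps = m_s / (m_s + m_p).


eps = 3579 / (3579 + 49487) = 0.0674

0.0674


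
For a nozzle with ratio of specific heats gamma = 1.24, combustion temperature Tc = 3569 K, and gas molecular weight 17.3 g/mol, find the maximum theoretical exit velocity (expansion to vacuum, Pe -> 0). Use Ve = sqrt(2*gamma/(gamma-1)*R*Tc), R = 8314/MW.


R = 8314 / 17.3 = 480.58 J/(kg.K)
Ve = sqrt(2 * 1.24 / (1.24 - 1) * 480.58 * 3569) = 4210 m/s

4210 m/s


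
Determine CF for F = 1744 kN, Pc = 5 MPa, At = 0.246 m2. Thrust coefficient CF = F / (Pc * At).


CF = 1744000 / (5e6 * 0.246) = 1.42

1.42


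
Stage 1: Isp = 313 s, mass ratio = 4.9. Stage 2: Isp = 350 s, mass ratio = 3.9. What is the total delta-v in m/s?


dV1 = 313 * 9.81 * ln(4.9) = 4879.8 m/s
dV2 = 350 * 9.81 * ln(3.9) = 4672.9 m/s
Total dV = 4879.8 + 4672.9 = 9552.7 m/s ~ 9553 m/s

9553 m/s


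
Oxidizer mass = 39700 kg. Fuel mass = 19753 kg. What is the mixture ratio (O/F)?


MR = 39700 / 19753 = 2.01

2.01


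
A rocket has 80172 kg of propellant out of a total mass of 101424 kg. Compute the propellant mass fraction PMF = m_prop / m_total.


PMF = 80172 / 101424 = 0.79

0.79


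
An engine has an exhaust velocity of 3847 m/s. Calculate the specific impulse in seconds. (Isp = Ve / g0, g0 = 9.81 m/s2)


Isp = Ve / g0 = 3847 / 9.81 = 392.2 s

392.2 s


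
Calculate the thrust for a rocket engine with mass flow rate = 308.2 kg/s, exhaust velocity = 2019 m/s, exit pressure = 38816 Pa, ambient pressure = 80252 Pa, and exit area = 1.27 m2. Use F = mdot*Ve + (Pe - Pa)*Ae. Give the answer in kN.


F = 308.2 * 2019 + (38816 - 80252) * 1.27 = 569632.0 N = 569.6 kN

569.6 kN


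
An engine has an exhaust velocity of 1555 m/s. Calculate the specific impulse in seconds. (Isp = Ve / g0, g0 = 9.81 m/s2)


Isp = Ve / g0 = 1555 / 9.81 = 158.5 s

158.5 s


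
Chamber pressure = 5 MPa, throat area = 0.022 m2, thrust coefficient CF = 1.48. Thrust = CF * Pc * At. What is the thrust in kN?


F = 1.48 * 5e6 * 0.022 = 162800.0 N = 162.8 kN

162.8 kN


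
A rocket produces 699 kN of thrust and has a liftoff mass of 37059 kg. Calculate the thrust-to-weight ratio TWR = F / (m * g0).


TWR = 699000 / (37059 * 9.81) = 1.92

1.92


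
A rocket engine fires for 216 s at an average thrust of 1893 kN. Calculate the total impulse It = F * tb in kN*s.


It = 1893 * 216 = 408888 kN*s

408888 kN*s


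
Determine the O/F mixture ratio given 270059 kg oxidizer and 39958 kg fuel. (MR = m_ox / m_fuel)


MR = 270059 / 39958 = 6.76

6.76


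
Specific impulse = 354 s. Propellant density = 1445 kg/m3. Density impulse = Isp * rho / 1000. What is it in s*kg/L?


rho*Isp = 354 * 1445 / 1000 = 512 s*kg/L

512 s*kg/L


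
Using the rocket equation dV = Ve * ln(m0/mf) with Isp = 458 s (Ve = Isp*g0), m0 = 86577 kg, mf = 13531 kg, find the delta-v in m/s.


Ve = 458 * 9.81 = 4492.98 m/s
dV = 4492.98 * ln(86577/13531) = 8339 m/s

8339 m/s


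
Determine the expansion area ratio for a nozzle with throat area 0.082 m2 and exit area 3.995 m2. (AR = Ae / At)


AR = 3.995 / 0.082 = 48.7

48.7


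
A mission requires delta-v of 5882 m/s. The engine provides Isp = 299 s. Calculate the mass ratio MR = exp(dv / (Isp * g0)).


Ve = 299 * 9.81 = 2933.19 m/s
MR = exp(5882 / 2933.19) = 7.429

7.429


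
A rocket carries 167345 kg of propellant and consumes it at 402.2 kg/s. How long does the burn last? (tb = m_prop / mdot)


tb = 167345 / 402.2 = 416.1 s

416.1 s


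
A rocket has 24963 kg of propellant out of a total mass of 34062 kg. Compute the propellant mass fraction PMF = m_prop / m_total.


PMF = 24963 / 34062 = 0.733

0.733


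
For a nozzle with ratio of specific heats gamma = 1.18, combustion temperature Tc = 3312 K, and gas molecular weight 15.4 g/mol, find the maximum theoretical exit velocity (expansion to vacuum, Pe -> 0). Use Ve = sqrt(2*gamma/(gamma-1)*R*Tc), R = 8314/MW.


R = 8314 / 15.4 = 539.87 J/(kg.K)
Ve = sqrt(2 * 1.18 / (1.18 - 1) * 539.87 * 3312) = 4842 m/s

4842 m/s


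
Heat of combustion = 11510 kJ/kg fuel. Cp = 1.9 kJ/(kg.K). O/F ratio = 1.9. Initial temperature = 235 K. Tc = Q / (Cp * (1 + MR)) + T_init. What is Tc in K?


Tc = 11510 / (1.9 * (1 + 1.9)) + 235 = 2324 K

2324 K


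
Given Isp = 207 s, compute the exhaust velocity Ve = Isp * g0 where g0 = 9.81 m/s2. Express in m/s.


Ve = Isp * g0 = 207 * 9.81 = 2030.7 m/s

2030.7 m/s


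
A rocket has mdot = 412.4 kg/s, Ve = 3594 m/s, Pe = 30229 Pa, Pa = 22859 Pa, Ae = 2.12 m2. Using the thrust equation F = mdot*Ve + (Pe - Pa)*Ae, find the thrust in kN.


F = 412.4 * 3594 + (30229 - 22859) * 2.12 = 1.4978e+06 N = 1497.8 kN

1497.8 kN


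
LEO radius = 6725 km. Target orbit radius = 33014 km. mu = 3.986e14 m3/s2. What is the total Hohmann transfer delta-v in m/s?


V1 = sqrt(mu/r1) = 7698.79 m/s
dV1 = V1*(sqrt(2*r2/(r1+r2)) - 1) = 2225.01 m/s
V2 = sqrt(mu/r2) = 3474.72 m/s
dV2 = V2*(1 - sqrt(2*r1/(r1+r2))) = 1453.23 m/s
Total dV = 3678 m/s

3678 m/s


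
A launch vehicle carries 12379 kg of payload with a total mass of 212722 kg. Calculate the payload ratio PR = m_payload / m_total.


PR = 12379 / 212722 = 0.0582

0.0582


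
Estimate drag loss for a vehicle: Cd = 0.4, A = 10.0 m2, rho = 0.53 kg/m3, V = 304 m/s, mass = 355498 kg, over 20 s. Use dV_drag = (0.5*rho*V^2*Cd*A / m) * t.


D = 0.5 * 0.53 * 304^2 * 0.4 * 10.0 = 97960.96 N
a = 97960.96 / 355498 = 0.2756 m/s2
dV = 0.2756 * 20 = 5.5 m/s

5.5 m/s


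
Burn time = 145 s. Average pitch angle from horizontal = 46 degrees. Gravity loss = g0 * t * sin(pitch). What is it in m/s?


GL = 9.81 * 145 * sin(46 deg) = 1023 m/s

1023 m/s


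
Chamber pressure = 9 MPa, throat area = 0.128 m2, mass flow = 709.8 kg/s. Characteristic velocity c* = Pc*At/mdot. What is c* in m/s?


c* = 9e6 * 0.128 / 709.8 = 1623 m/s

1623 m/s


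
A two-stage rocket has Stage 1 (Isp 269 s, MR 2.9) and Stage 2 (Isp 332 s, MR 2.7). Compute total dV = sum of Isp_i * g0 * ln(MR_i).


dV1 = 269 * 9.81 * ln(2.9) = 2809.7 m/s
dV2 = 332 * 9.81 * ln(2.7) = 3234.9 m/s
Total dV = 2809.7 + 3234.9 = 6044.6 m/s ~ 6045 m/s

6045 m/s


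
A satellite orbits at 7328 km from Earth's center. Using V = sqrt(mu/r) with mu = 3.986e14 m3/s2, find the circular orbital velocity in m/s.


V = sqrt(3.986e14 / 7328000) = 7375 m/s

7375 m/s


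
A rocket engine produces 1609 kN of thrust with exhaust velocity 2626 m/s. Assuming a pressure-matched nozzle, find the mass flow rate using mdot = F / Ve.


mdot = F / Ve = 1609000 / 2626 = 612.7 kg/s

612.7 kg/s


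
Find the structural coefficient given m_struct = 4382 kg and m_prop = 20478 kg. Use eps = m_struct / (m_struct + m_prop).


eps = 4382 / (4382 + 20478) = 0.1763

0.1763


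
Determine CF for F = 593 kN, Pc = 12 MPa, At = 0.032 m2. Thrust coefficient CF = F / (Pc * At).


CF = 593000 / (12e6 * 0.032) = 1.54

1.54


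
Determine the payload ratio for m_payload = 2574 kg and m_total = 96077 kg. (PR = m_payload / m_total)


PR = 2574 / 96077 = 0.0268

0.0268


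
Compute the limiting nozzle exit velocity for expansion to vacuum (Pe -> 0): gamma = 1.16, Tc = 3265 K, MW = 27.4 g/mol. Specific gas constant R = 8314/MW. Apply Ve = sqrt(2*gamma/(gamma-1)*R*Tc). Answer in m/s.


R = 8314 / 27.4 = 303.43 J/(kg.K)
Ve = sqrt(2 * 1.16 / (1.16 - 1) * 303.43 * 3265) = 3790 m/s

3790 m/s


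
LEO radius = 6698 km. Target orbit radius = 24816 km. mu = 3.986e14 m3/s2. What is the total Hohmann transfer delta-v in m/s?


V1 = sqrt(mu/r1) = 7714.29 m/s
dV1 = V1*(sqrt(2*r2/(r1+r2)) - 1) = 1966.82 m/s
V2 = sqrt(mu/r2) = 4007.77 m/s
dV2 = V2*(1 - sqrt(2*r1/(r1+r2))) = 1394.77 m/s
Total dV = 3362 m/s

3362 m/s


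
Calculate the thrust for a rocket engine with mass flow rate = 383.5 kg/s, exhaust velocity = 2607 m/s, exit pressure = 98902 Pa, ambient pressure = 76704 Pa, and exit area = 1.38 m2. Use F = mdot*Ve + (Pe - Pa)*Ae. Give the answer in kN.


F = 383.5 * 2607 + (98902 - 76704) * 1.38 = 1.0304e+06 N = 1030.4 kN

1030.4 kN


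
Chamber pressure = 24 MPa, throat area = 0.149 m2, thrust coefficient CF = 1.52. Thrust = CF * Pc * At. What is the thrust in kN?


F = 1.52 * 24e6 * 0.149 = 5.4355e+06 N = 5435.5 kN

5435.5 kN


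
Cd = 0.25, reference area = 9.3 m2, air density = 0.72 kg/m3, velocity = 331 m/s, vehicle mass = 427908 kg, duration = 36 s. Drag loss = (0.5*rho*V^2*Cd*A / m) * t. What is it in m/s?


D = 0.5 * 0.72 * 331^2 * 0.25 * 9.3 = 91702.56 N
a = 91702.56 / 427908 = 0.2143 m/s2
dV = 0.2143 * 36 = 7.7 m/s

7.7 m/s


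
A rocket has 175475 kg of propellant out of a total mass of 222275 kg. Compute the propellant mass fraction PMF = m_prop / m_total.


PMF = 175475 / 222275 = 0.789

0.789


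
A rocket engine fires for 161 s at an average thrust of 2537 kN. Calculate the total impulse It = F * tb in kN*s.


It = 2537 * 161 = 408457 kN*s

408457 kN*s


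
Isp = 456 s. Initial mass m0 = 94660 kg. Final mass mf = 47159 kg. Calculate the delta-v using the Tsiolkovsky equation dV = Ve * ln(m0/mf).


Ve = 456 * 9.81 = 4473.36 m/s
dV = 4473.36 * ln(94660/47159) = 3117 m/s

3117 m/s


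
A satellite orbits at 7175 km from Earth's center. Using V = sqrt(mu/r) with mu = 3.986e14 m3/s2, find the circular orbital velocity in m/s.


V = sqrt(3.986e14 / 7175000) = 7453 m/s

7453 m/s


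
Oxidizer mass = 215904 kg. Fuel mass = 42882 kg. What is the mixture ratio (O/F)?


MR = 215904 / 42882 = 5.03

5.03


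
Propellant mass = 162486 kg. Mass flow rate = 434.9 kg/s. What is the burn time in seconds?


tb = 162486 / 434.9 = 373.6 s

373.6 s


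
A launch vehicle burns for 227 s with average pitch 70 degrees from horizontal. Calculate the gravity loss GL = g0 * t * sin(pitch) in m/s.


GL = 9.81 * 227 * sin(70 deg) = 2093 m/s

2093 m/s


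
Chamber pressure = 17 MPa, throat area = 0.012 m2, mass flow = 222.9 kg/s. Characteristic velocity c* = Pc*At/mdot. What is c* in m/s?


c* = 17e6 * 0.012 / 222.9 = 915 m/s

915 m/s


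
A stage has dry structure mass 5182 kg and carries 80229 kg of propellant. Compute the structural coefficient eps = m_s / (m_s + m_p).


eps = 5182 / (5182 + 80229) = 0.0607

0.0607


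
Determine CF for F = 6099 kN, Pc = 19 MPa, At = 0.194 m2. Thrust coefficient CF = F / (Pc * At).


CF = 6099000 / (19e6 * 0.194) = 1.65

1.65


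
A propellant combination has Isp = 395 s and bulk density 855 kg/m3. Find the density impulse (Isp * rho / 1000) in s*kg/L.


rho*Isp = 395 * 855 / 1000 = 338 s*kg/L

338 s*kg/L


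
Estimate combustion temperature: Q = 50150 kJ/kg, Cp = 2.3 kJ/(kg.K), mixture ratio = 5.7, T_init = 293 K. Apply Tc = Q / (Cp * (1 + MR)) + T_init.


Tc = 50150 / (2.3 * (1 + 5.7)) + 293 = 3547 K

3547 K


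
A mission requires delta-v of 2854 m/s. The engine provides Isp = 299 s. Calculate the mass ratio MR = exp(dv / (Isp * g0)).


Ve = 299 * 9.81 = 2933.19 m/s
MR = exp(2854 / 2933.19) = 2.646

2.646


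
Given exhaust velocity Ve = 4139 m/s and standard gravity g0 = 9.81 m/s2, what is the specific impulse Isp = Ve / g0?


Isp = Ve / g0 = 4139 / 9.81 = 421.9 s

421.9 s


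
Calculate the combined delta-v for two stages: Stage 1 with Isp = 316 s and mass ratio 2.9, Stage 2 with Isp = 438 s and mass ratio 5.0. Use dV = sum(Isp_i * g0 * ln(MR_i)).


dV1 = 316 * 9.81 * ln(2.9) = 3300.6 m/s
dV2 = 438 * 9.81 * ln(5.0) = 6915.4 m/s
Total dV = 3300.6 + 6915.4 = 10216.0 m/s ~ 10216 m/s

10216 m/s


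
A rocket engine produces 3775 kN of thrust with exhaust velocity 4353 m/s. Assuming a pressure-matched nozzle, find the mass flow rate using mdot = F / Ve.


mdot = F / Ve = 3775000 / 4353 = 867.2 kg/s

867.2 kg/s


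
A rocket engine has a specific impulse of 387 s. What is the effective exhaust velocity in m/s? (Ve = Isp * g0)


Ve = Isp * g0 = 387 * 9.81 = 3796.5 m/s

3796.5 m/s


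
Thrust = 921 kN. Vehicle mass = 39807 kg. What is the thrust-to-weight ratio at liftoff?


TWR = 921000 / (39807 * 9.81) = 2.36

2.36


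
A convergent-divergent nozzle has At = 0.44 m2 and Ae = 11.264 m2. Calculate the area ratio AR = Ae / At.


AR = 11.264 / 0.44 = 25.6

25.6


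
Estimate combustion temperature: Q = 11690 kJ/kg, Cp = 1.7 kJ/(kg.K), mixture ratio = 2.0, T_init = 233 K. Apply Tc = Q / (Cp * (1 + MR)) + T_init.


Tc = 11690 / (1.7 * (1 + 2.0)) + 233 = 2525 K

2525 K


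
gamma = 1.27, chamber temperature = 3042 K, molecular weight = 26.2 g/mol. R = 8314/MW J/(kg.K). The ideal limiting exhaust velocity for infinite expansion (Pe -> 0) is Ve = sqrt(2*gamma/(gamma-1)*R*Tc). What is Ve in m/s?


R = 8314 / 26.2 = 317.33 J/(kg.K)
Ve = sqrt(2 * 1.27 / (1.27 - 1) * 317.33 * 3042) = 3013 m/s

3013 m/s


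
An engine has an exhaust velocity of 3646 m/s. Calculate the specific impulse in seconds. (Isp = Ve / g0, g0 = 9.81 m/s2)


Isp = Ve / g0 = 3646 / 9.81 = 371.7 s

371.7 s


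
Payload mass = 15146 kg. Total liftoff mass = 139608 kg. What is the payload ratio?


PR = 15146 / 139608 = 0.1085

0.1085


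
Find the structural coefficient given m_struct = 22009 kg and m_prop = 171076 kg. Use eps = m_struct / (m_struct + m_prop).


eps = 22009 / (22009 + 171076) = 0.114

0.114


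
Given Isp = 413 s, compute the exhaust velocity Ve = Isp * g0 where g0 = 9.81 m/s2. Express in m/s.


Ve = Isp * g0 = 413 * 9.81 = 4051.5 m/s

4051.5 m/s


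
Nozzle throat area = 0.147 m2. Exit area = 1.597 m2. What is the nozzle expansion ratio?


AR = 1.597 / 0.147 = 10.9

10.9


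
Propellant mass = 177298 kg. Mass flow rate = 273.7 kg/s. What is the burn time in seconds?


tb = 177298 / 273.7 = 647.8 s

647.8 s


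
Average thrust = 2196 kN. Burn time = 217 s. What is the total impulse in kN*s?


It = 2196 * 217 = 476532 kN*s

476532 kN*s


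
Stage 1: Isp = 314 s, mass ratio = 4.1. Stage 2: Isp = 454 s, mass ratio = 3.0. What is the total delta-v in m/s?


dV1 = 314 * 9.81 * ln(4.1) = 4346.3 m/s
dV2 = 454 * 9.81 * ln(3.0) = 4892.9 m/s
Total dV = 4346.3 + 4892.9 = 9239.2 m/s ~ 9239 m/s

9239 m/s


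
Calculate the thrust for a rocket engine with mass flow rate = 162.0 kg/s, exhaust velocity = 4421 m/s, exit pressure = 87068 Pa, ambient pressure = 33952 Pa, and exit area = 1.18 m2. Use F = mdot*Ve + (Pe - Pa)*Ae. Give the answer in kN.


F = 162.0 * 4421 + (87068 - 33952) * 1.18 = 778879.0 N = 778.9 kN

778.9 kN


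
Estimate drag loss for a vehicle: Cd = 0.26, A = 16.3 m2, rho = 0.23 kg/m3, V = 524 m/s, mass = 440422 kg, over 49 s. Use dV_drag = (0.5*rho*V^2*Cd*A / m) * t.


D = 0.5 * 0.23 * 524^2 * 0.26 * 16.3 = 133820.11 N
a = 133820.11 / 440422 = 0.3038 m/s2
dV = 0.3038 * 49 = 14.9 m/s

14.9 m/s


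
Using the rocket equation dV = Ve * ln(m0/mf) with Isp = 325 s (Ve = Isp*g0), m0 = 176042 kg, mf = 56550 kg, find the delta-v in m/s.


Ve = 325 * 9.81 = 3188.25 m/s
dV = 3188.25 * ln(176042/56550) = 3621 m/s

3621 m/s


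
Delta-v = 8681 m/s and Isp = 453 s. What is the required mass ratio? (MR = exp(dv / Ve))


Ve = 453 * 9.81 = 4443.93 m/s
MR = exp(8681 / 4443.93) = 7.053

7.053


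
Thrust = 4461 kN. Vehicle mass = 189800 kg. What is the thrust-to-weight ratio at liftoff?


TWR = 4461000 / (189800 * 9.81) = 2.4

2.4


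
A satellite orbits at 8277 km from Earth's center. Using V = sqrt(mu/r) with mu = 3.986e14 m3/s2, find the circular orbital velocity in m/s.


V = sqrt(3.986e14 / 8277000) = 6940 m/s

6940 m/s


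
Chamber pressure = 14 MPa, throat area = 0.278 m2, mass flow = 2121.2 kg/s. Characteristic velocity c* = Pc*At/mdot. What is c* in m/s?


c* = 14e6 * 0.278 / 2121.2 = 1835 m/s

1835 m/s


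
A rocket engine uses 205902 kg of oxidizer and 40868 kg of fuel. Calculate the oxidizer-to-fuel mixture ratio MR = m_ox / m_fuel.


MR = 205902 / 40868 = 5.04

5.04


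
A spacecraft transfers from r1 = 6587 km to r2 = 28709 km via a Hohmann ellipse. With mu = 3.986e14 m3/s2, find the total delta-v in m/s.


V1 = sqrt(mu/r1) = 7779.02 m/s
dV1 = V1*(sqrt(2*r2/(r1+r2)) - 1) = 2142.68 m/s
V2 = sqrt(mu/r2) = 3726.14 m/s
dV2 = V2*(1 - sqrt(2*r1/(r1+r2))) = 1449.71 m/s
Total dV = 3592 m/s

3592 m/s


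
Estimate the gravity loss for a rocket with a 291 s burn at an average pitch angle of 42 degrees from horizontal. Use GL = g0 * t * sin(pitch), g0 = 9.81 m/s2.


GL = 9.81 * 291 * sin(42 deg) = 1910 m/s

1910 m/s


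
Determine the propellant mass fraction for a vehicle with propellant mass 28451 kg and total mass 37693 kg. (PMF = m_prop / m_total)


PMF = 28451 / 37693 = 0.755

0.755


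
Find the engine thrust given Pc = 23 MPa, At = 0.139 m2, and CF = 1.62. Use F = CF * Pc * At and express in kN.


F = 1.62 * 23e6 * 0.139 = 5.1791e+06 N = 5179.1 kN

5179.1 kN


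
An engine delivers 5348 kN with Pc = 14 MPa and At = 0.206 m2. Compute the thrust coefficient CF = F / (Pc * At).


CF = 5348000 / (14e6 * 0.206) = 1.85

1.85


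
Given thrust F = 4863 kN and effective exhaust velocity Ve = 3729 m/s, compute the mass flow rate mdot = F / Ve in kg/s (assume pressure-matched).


mdot = F / Ve = 4863000 / 3729 = 1304.1 kg/s

1304.1 kg/s


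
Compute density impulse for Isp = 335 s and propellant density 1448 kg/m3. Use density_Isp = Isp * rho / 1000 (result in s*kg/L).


rho*Isp = 335 * 1448 / 1000 = 485 s*kg/L

485 s*kg/L


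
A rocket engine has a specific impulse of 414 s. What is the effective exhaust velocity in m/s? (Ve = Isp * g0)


Ve = Isp * g0 = 414 * 9.81 = 4061.3 m/s

4061.3 m/s


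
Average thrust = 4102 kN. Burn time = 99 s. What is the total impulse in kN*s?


It = 4102 * 99 = 406098 kN*s

406098 kN*s


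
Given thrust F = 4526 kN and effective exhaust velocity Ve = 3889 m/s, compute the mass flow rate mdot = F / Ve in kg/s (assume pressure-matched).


mdot = F / Ve = 4526000 / 3889 = 1163.8 kg/s

1163.8 kg/s


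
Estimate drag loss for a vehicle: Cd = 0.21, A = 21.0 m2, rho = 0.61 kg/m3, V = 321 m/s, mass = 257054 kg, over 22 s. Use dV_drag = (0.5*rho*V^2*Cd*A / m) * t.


D = 0.5 * 0.61 * 321^2 * 0.21 * 21.0 = 138595.3 N
a = 138595.3 / 257054 = 0.5392 m/s2
dV = 0.5392 * 22 = 11.9 m/s

11.9 m/s


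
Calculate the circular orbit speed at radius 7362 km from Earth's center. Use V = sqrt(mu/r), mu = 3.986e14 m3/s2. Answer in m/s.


V = sqrt(3.986e14 / 7362000) = 7358 m/s

7358 m/s


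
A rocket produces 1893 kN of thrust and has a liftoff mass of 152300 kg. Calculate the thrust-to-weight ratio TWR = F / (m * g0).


TWR = 1893000 / (152300 * 9.81) = 1.27

1.27


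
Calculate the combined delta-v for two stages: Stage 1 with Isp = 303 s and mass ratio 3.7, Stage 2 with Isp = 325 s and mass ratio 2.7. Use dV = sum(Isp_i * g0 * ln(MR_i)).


dV1 = 303 * 9.81 * ln(3.7) = 3888.9 m/s
dV2 = 325 * 9.81 * ln(2.7) = 3166.7 m/s
Total dV = 3888.9 + 3166.7 = 7055.6 m/s ~ 7056 m/s

7056 m/s


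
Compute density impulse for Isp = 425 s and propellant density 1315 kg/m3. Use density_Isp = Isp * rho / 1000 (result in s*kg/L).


rho*Isp = 425 * 1315 / 1000 = 559 s*kg/L

559 s*kg/L


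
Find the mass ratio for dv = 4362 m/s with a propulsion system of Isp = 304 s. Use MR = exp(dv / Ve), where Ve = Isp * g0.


Ve = 304 * 9.81 = 2982.24 m/s
MR = exp(4362 / 2982.24) = 4.317

4.317


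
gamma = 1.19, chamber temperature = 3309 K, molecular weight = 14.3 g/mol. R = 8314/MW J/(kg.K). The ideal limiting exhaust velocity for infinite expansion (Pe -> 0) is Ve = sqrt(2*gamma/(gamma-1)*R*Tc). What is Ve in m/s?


R = 8314 / 14.3 = 581.4 J/(kg.K)
Ve = sqrt(2 * 1.19 / (1.19 - 1) * 581.4 * 3309) = 4909 m/s

4909 m/s


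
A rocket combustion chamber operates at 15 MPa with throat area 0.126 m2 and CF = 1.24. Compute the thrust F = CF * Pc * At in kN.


F = 1.24 * 15e6 * 0.126 = 2.3436e+06 N = 2343.6 kN

2343.6 kN


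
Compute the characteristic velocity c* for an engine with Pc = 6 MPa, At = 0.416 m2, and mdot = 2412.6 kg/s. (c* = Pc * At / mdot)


c* = 6e6 * 0.416 / 2412.6 = 1035 m/s

1035 m/s


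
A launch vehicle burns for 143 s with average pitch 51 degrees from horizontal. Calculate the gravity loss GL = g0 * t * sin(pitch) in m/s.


GL = 9.81 * 143 * sin(51 deg) = 1090 m/s

1090 m/s


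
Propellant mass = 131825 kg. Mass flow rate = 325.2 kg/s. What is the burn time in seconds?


tb = 131825 / 325.2 = 405.4 s

405.4 s


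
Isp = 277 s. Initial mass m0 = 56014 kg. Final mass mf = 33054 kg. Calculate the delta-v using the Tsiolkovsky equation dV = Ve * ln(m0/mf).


Ve = 277 * 9.81 = 2717.37 m/s
dV = 2717.37 * ln(56014/33054) = 1433 m/s

1433 m/s


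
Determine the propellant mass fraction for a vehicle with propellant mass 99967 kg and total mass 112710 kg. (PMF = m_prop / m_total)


PMF = 99967 / 112710 = 0.887

0.887


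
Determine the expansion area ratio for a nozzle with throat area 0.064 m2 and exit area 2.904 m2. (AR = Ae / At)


AR = 2.904 / 0.064 = 45.4

45.4


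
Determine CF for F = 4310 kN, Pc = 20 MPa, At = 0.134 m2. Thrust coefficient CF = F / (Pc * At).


CF = 4310000 / (20e6 * 0.134) = 1.61

1.61


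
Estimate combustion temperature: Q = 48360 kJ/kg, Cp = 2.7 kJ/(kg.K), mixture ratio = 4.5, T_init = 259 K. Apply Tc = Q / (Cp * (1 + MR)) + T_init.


Tc = 48360 / (2.7 * (1 + 4.5)) + 259 = 3516 K

3516 K


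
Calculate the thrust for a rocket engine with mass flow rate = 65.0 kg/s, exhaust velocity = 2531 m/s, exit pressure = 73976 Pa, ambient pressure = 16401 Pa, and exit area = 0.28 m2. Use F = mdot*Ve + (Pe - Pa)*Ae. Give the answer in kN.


F = 65.0 * 2531 + (73976 - 16401) * 0.28 = 180636.0 N = 180.6 kN

180.6 kN


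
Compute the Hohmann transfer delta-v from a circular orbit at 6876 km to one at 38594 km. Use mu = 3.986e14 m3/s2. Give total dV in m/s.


V1 = sqrt(mu/r1) = 7613.79 m/s
dV1 = V1*(sqrt(2*r2/(r1+r2)) - 1) = 2306.25 m/s
V2 = sqrt(mu/r2) = 3213.73 m/s
dV2 = V2*(1 - sqrt(2*r1/(r1+r2))) = 1446.35 m/s
Total dV = 3753 m/s

3753 m/s


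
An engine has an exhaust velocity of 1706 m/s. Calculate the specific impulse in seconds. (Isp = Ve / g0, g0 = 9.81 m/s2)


Isp = Ve / g0 = 1706 / 9.81 = 173.9 s

173.9 s


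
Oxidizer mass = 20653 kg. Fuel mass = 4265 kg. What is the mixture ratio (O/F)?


MR = 20653 / 4265 = 4.84

4.84


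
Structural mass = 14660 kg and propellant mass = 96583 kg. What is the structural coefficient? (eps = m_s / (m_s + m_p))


eps = 14660 / (14660 + 96583) = 0.1318

0.1318


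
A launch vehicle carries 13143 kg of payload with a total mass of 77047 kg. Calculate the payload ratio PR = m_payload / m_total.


PR = 13143 / 77047 = 0.1706

0.1706


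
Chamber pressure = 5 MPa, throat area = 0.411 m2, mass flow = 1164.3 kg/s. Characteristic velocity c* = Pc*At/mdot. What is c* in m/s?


c* = 5e6 * 0.411 / 1164.3 = 1765 m/s

1765 m/s


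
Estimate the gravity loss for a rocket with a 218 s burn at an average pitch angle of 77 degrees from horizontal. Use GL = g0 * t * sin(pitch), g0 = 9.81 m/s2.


GL = 9.81 * 218 * sin(77 deg) = 2084 m/s

2084 m/s


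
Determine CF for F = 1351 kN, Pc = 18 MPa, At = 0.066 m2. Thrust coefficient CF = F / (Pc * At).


CF = 1351000 / (18e6 * 0.066) = 1.14

1.14


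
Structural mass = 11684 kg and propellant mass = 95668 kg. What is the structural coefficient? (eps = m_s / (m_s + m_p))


eps = 11684 / (11684 + 95668) = 0.1088

0.1088


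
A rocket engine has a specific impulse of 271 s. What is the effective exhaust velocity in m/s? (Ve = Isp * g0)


Ve = Isp * g0 = 271 * 9.81 = 2658.5 m/s

2658.5 m/s


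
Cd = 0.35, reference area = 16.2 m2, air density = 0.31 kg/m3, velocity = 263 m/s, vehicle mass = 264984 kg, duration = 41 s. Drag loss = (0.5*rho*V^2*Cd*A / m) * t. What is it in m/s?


D = 0.5 * 0.31 * 263^2 * 0.35 * 16.2 = 60789.18 N
a = 60789.18 / 264984 = 0.2294 m/s2
dV = 0.2294 * 41 = 9.4 m/s

9.4 m/s


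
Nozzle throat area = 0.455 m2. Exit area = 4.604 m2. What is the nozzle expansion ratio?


AR = 4.604 / 0.455 = 10.1

10.1


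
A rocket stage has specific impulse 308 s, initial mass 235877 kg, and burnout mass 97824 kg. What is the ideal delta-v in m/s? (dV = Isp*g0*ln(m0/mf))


Ve = 308 * 9.81 = 3021.48 m/s
dV = 3021.48 * ln(235877/97824) = 2659 m/s

2659 m/s


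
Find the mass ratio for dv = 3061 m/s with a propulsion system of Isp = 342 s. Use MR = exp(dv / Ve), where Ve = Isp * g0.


Ve = 342 * 9.81 = 3355.02 m/s
MR = exp(3061 / 3355.02) = 2.49

2.49


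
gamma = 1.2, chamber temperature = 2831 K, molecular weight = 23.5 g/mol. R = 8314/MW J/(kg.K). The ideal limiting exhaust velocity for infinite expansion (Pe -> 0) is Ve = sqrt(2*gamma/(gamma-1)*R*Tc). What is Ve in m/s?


R = 8314 / 23.5 = 353.79 J/(kg.K)
Ve = sqrt(2 * 1.2 / (1.2 - 1) * 353.79 * 2831) = 3467 m/s

3467 m/s


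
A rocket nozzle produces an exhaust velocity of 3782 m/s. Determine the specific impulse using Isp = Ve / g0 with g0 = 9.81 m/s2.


Isp = Ve / g0 = 3782 / 9.81 = 385.5 s

385.5 s


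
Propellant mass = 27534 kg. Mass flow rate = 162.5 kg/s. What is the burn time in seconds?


tb = 27534 / 162.5 = 169.4 s

169.4 s


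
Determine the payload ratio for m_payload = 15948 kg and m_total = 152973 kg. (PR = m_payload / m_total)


PR = 15948 / 152973 = 0.1043

0.1043


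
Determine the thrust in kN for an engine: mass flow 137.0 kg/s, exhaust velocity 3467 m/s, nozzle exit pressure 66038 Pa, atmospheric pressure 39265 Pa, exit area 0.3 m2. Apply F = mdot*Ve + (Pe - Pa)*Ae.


F = 137.0 * 3467 + (66038 - 39265) * 0.3 = 483011.0 N = 483.0 kN

483.0 kN


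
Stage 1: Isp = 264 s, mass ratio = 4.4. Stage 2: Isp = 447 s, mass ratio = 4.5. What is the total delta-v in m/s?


dV1 = 264 * 9.81 * ln(4.4) = 3837.1 m/s
dV2 = 447 * 9.81 * ln(4.5) = 6595.5 m/s
Total dV = 3837.1 + 6595.5 = 10432.6 m/s ~ 10433 m/s

10433 m/s


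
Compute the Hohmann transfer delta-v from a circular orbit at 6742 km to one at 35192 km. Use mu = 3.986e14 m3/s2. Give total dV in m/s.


V1 = sqrt(mu/r1) = 7689.08 m/s
dV1 = V1*(sqrt(2*r2/(r1+r2)) - 1) = 2272.5 m/s
V2 = sqrt(mu/r2) = 3365.48 m/s
dV2 = V2*(1 - sqrt(2*r1/(r1+r2))) = 1457.06 m/s
Total dV = 3730 m/s

3730 m/s


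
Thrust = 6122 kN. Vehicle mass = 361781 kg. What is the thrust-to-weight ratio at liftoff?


TWR = 6122000 / (361781 * 9.81) = 1.72

1.72


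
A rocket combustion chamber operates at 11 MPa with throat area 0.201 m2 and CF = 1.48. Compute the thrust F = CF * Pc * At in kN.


F = 1.48 * 11e6 * 0.201 = 3.2723e+06 N = 3272.3 kN

3272.3 kN


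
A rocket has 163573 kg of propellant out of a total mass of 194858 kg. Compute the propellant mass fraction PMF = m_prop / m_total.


PMF = 163573 / 194858 = 0.839

0.839


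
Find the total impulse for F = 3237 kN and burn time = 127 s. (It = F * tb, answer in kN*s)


It = 3237 * 127 = 411099 kN*s

411099 kN*s


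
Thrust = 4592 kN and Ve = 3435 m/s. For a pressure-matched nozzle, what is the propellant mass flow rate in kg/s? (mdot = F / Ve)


mdot = F / Ve = 4592000 / 3435 = 1336.8 kg/s

1336.8 kg/s


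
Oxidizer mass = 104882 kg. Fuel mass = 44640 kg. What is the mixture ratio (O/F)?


MR = 104882 / 44640 = 2.35

2.35


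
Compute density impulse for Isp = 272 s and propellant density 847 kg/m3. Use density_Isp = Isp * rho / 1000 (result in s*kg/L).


rho*Isp = 272 * 847 / 1000 = 230 s*kg/L

230 s*kg/L


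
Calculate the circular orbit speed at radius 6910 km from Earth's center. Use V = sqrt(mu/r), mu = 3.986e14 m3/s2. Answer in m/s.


V = sqrt(3.986e14 / 6910000) = 7595 m/s

7595 m/s


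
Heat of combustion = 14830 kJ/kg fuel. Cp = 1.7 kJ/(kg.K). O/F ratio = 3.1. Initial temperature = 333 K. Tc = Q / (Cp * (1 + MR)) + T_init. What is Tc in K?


Tc = 14830 / (1.7 * (1 + 3.1)) + 333 = 2461 K

2461 K


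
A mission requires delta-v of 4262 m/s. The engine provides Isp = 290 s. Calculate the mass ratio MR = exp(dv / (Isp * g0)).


Ve = 290 * 9.81 = 2844.9 m/s
MR = exp(4262 / 2844.9) = 4.473

4.473


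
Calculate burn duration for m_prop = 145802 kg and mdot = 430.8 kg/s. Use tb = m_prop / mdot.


tb = 145802 / 430.8 = 338.4 s

338.4 s


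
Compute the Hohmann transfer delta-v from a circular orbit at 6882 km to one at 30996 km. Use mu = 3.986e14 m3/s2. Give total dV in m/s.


V1 = sqrt(mu/r1) = 7610.47 m/s
dV1 = V1*(sqrt(2*r2/(r1+r2)) - 1) = 2125.65 m/s
V2 = sqrt(mu/r2) = 3586.05 m/s
dV2 = V2*(1 - sqrt(2*r1/(r1+r2))) = 1424.35 m/s
Total dV = 3550 m/s

3550 m/s


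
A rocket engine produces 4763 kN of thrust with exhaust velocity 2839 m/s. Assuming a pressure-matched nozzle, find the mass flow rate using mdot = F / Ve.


mdot = F / Ve = 4763000 / 2839 = 1677.7 kg/s

1677.7 kg/s


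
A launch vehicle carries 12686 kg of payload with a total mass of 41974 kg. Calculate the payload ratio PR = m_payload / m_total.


PR = 12686 / 41974 = 0.3022

0.3022


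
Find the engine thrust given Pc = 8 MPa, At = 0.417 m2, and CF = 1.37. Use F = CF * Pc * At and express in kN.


F = 1.37 * 8e6 * 0.417 = 4.5703e+06 N = 4570.3 kN

4570.3 kN


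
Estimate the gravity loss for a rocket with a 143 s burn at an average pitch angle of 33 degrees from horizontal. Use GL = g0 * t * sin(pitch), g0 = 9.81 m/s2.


GL = 9.81 * 143 * sin(33 deg) = 764 m/s

764 m/s


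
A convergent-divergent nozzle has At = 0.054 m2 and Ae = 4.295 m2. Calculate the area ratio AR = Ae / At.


AR = 4.295 / 0.054 = 79.5

79.5


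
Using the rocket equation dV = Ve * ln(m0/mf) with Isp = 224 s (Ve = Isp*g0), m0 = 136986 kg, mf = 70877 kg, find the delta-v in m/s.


Ve = 224 * 9.81 = 2197.44 m/s
dV = 2197.44 * ln(136986/70877) = 1448 m/s

1448 m/s


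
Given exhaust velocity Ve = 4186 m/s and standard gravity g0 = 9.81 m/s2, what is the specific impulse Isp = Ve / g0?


Isp = Ve / g0 = 4186 / 9.81 = 426.7 s

426.7 s


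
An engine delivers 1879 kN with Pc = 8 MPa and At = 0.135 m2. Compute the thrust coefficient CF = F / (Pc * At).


CF = 1879000 / (8e6 * 0.135) = 1.74

1.74


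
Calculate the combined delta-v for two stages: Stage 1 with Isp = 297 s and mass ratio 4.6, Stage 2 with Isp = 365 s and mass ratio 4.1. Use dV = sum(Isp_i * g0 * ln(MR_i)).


dV1 = 297 * 9.81 * ln(4.6) = 4446.3 m/s
dV2 = 365 * 9.81 * ln(4.1) = 5052.3 m/s
Total dV = 4446.3 + 5052.3 = 9498.6 m/s ~ 9499 m/s

9499 m/s


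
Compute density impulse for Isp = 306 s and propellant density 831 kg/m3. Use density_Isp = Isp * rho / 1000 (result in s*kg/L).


rho*Isp = 306 * 831 / 1000 = 254 s*kg/L

254 s*kg/L


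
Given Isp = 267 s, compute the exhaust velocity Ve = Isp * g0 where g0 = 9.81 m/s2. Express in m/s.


Ve = Isp * g0 = 267 * 9.81 = 2619.3 m/s

2619.3 m/s


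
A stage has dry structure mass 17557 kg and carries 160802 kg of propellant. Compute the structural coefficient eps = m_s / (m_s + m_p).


eps = 17557 / (17557 + 160802) = 0.0984

0.0984
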